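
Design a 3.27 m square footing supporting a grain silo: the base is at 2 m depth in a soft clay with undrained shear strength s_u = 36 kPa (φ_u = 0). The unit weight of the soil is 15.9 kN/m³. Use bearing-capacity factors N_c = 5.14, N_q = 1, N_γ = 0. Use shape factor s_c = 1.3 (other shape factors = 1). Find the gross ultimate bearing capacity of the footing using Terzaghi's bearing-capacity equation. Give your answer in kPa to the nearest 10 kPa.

q_ult ≈ 270 kPa

q = γ·D_f = 15.9 × 2 = 31.8 kPa.
c·N_c·s_c = 36 × 5.14 × 1.3 = 240.55 kPa
q·N_q = 31.8 × 1 = 31.8 kPa
q_ult = 240.55 + 31.8 = 272.35 kPa.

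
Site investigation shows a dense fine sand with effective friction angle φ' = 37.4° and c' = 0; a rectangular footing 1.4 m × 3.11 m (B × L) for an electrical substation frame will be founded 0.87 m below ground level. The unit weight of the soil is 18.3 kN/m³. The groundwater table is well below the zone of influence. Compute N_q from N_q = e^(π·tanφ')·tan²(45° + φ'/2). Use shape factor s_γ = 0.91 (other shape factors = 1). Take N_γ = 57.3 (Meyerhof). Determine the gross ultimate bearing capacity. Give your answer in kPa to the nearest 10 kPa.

q_ult ≈ 1390 kPa

tan37.4° = 0.7646, so N_q = e^(π×0.7646)·tan²(63.7°) = 11.044 × 4.094 = 45.22.
Overburden at base level: q = 18.3 × 0.87 = 15.921 kPa.
Surcharge term q·N_q = 15.921 × 45.215 = 719.87 kPa; self-weight term 0.5·γ·B·N_γ·s_γ = 0.5 × 18.3 × 1.4 × 57.3 × 0.91 = 667.95 kPa.
q_ult = 719.87 + 667.95 = 1387.8 kPa.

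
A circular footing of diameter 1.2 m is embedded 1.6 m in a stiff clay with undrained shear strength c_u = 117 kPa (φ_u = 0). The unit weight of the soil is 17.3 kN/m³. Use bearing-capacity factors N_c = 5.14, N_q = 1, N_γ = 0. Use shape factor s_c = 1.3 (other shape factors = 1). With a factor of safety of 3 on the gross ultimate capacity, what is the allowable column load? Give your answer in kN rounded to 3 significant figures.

q = γ·D_f = 17.3 × 1.6 = 27.68 kPa.
c·N_c·s_c = 117 × 5.14 × 1.3 = 781.79 kPa
q·N_q = 27.68 × 1 = 27.68 kPa
q_ult = 781.79 + 27.68 = 809.47 kPa.
Gross allowable pressure q_all = 809.47 / 3 = 269.82 kPa.
Footing area = 1.131 m², so allowable column load = 269.82 × 1.131 = 305.17 kN.

P_all ≈ 305 kN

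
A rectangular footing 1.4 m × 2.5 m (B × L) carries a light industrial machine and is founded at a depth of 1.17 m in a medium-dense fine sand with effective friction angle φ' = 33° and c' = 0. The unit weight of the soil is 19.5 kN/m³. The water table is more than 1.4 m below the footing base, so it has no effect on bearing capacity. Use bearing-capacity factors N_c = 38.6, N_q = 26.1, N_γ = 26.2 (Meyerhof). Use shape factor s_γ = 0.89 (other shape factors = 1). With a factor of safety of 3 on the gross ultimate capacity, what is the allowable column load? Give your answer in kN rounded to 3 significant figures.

P_all ≈ 1070 kN

q = γ·D_f = 19.5 × 1.17 = 22.815 kPa.
q·N_q = 22.815 × 26.1 = 595.47 kPa
0.5·γ·B·N_γ·s_γ = 0.5 × 19.5 × 1.4 × 26.2 × 0.89 = 318.29 kPa
q_ult = 595.47 + 318.29 = 913.76 kPa.
Gross allowable pressure q_all = 913.76 / 3 = 304.59 kPa.
Footing area = 3.5 m², so allowable column load = 304.59 × 3.5 = 1066.1 kN.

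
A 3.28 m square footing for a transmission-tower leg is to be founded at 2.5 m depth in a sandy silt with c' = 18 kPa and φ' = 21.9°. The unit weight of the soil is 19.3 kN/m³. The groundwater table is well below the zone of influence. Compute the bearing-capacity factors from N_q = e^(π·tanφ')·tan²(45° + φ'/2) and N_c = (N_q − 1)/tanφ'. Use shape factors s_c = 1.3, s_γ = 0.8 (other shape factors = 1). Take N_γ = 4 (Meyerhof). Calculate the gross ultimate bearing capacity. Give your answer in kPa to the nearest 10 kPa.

q_ult ≈ 870 kPa

tan21.9° = 0.402, so N_q = e^(π×0.402)·tan²(55.95°) = 3.536 × 2.19 = 7.74.
N_c = (7.74 − 1)/tan21.9° = 16.77.
q = γ·D_f = 19.3 × 2.5 = 48.25 kPa.
c·N_c·s_c = 18 × 16.772 × 1.3 = 392.46 kPa
q·N_q = 48.25 × 7.7422 = 373.56 kPa
0.5·γ·B·N_γ·s_γ = 0.5 × 19.3 × 3.28 × 4 × 0.8 = 101.29 kPa
q_ult = 392.46 + 373.56 + 101.29 = 867.31 kPa.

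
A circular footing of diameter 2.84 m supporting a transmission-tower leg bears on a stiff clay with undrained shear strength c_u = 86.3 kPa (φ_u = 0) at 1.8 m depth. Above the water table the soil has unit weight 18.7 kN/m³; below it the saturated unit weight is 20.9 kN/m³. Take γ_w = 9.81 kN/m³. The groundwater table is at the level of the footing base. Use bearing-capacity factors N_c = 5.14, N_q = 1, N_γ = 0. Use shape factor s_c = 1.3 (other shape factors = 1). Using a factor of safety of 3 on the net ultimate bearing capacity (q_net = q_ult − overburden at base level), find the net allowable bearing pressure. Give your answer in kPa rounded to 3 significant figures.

q_all(net) ≈ 192 kPa

Overburden at base level: q = 18.7 × 1.8 = 33.66 kPa.
Cohesion term c·N_c·s_c = 86.3 × 5.14 × 1.3 = 576.66 kPa; surcharge term q·N_q = 33.66 × 1 = 33.66 kPa.
q_ult = 576.66 + 33.66 = 610.32 kPa.
q_net = 610.32 − 33.66 = 576.66 kPa.
q_all(net) = 576.66 / 3 = 192.22 kPa.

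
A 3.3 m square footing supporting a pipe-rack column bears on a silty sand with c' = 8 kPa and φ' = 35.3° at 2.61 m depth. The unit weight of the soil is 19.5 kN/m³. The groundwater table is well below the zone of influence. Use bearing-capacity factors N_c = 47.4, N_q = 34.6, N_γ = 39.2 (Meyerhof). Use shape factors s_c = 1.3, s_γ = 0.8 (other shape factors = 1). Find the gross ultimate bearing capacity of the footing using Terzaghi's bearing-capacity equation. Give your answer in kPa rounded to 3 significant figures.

q_ult ≈ 3260 kPa

Overburden at base level: q = 19.5 × 2.61 = 50.895 kPa.
Cohesion term c·N_c·s_c = 8 × 47.4 × 1.3 = 492.96 kPa; surcharge term q·N_q = 50.895 × 34.6 = 1761 kPa; self-weight term 0.5·γ·B·N_γ·s_γ = 0.5 × 19.5 × 3.3 × 39.2 × 0.8 = 1009 kPa.
q_ult = 492.96 + 1761 + 1009 = 3262.9 kPa.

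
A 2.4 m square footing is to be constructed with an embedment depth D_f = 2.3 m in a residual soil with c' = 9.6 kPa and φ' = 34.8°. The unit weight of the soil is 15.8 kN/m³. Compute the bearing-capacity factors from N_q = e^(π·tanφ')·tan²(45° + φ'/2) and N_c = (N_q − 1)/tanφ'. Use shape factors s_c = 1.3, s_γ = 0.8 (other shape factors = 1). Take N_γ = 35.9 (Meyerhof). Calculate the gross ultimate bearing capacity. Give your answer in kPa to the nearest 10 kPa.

tan34.8° = 0.695, so N_q = e^(π×0.695)·tan²(62.4°) = 8.877 × 3.659 = 32.48.
N_c = (32.48 − 1)/tan34.8° = 45.29.
Overburden at base level: q = 15.8 × 2.3 = 36.34 kPa.
Cohesion term c·N_c·s_c = 9.6 × 45.294 × 1.3 = 565.27 kPa; surcharge term q·N_q = 36.34 × 32.48 = 1180.3 kPa; self-weight term 0.5·γ·B·N_γ·s_γ = 0.5 × 15.8 × 2.4 × 35.9 × 0.8 = 544.53 kPa.
q_ult = 565.27 + 1180.3 + 544.53 = 2290.1 kPa.

q_ult ≈ 2290 kPa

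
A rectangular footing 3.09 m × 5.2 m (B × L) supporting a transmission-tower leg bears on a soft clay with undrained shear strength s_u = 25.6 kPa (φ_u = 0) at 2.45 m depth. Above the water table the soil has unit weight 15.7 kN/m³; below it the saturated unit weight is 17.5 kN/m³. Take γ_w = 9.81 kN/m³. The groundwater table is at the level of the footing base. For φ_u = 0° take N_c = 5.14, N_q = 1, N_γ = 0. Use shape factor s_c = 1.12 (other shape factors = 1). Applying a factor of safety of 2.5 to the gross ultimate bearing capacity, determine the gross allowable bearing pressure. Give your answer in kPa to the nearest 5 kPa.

q_all ≈ 75 kPa

Effective surcharge at the founding depth q = γ·D_f = 15.7 × 2.45 = 38.465 kPa.
q_ult = c·N_c·s_c + q·N_q
     = 25.6 × 5.14 × 1.12 + 38.465 × 1
     = 147.37 + 38.465 = 185.84 kPa.
q_all = q_ult / FS = 185.84 / 2.5 = 74.336 kPa.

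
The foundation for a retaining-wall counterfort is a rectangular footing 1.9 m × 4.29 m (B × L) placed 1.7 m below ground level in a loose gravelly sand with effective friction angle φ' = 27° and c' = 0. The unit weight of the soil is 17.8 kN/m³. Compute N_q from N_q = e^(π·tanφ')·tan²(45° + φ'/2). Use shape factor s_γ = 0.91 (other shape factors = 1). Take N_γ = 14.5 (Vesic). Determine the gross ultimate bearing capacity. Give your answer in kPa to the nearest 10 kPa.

tan27° = 0.5095, so N_q = e^(π×0.5095)·tan²(58.5°) = 4.957 × 2.663 = 13.2.
Effective surcharge at the founding depth q = γ·D_f = 17.8 × 1.7 = 30.26 kPa.
q_ult = q·N_q + 0.5·γ·B·N_γ·s_γ
     = 30.26 × 13.199 + 0.5 × 17.8 × 1.9 × 14.5 × 0.91
     = 399.41 + 223.13 = 622.53 kPa.

q_ult ≈ 620 kPa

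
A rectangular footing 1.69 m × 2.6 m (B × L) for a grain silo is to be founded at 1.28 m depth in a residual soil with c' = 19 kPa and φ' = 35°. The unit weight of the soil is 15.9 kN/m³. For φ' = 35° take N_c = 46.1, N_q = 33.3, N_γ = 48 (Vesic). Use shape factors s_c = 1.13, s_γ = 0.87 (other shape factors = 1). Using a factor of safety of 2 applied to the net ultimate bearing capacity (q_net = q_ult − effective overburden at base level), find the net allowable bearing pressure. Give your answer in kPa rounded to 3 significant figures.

q_all(net) ≈ 1100 kPa

Overburden at base level: q = 15.9 × 1.28 = 20.352 kPa.
Cohesion term c·N_c·s_c = 19 × 46.1 × 1.13 = 989.77 kPa; surcharge term q·N_q = 20.352 × 33.3 = 677.72 kPa; self-weight term 0.5·γ·B·N_γ·s_γ = 0.5 × 15.9 × 1.69 × 48 × 0.87 = 561.07 kPa.
q_ult = 989.77 + 677.72 + 561.07 = 2228.6 kPa.
Net ultimate: q_net = 2228.6 − 20.352 = 2208.2 kPa.
q_all(net) = 2208.2 / 2 = 1104.1 kPa.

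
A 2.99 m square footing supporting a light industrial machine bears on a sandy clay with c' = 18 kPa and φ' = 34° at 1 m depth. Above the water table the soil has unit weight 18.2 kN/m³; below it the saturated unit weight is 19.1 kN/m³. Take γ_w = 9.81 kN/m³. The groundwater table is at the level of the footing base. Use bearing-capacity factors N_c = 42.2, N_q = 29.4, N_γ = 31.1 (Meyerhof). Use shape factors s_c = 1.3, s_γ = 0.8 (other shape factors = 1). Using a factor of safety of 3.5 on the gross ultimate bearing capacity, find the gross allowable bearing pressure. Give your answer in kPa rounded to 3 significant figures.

q = γ·D_f = 18.2 × 1 = 18.2 kPa.
For the ½γBN_γ term take γ' = 19.1 − 9.81 = 9.29 kN/m³ (soil below base is submerged).
c·N_c·s_c = 18 × 42.2 × 1.3 = 987.48 kPa
q·N_q = 18.2 × 29.4 = 535.08 kPa
0.5·γ·B·N_γ·s_γ = 0.5 × 9.29 × 2.99 × 31.1 × 0.8 = 345.55 kPa
q_ult = 987.48 + 535.08 + 345.55 = 1868.1 kPa.
q_all = 1868.1 / 3.5 = 533.74 kPa.

q_all ≈ 534 kPa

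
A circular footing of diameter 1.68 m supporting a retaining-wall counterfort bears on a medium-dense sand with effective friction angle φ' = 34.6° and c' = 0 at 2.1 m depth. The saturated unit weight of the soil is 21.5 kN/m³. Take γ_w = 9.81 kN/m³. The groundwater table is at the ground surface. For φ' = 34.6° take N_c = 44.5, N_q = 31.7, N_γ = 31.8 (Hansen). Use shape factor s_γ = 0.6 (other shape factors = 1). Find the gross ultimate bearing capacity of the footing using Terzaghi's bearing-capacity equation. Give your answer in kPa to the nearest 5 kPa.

q_ult ≈ 965 kPa

Water table at ground surface, so effective unit weight γ' = 21.5 − 9.81 = 11.69 kN/m³ is used throughout; overburden q = 11.69 × 2.1 = 24.549 kPa; the same γ' applies in the ½γBN_γ term.
Surcharge term q·N_q = 24.549 × 31.7 = 778.2 kPa; self-weight term 0.5·γ·B·N_γ·s_γ = 0.5 × 11.69 × 1.68 × 31.8 × 0.6 = 187.36 kPa.
q_ult = 778.2 + 187.36 = 965.56 kPa.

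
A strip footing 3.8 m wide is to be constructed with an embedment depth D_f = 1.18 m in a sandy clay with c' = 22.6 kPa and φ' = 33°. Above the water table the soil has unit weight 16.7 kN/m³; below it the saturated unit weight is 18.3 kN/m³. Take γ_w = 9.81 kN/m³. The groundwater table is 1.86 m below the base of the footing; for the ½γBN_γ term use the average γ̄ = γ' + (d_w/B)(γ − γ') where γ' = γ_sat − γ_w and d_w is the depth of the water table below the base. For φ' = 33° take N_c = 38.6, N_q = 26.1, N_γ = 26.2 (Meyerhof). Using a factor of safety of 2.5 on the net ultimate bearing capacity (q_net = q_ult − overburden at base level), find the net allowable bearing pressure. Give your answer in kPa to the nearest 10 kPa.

Effective surcharge at the founding depth q = γ·D_f = 16.7 × 1.18 = 19.706 kPa.
With d_w = 1.86 m < B, γ̄ = 8.49 + (1.86/3.8) × (16.7 − 8.49) = 12.509 kN/m³.
q_ult = c·N_c + q·N_q + 0.5·γ·B·N_γ
     = 22.6 × 38.6 + 19.706 × 26.1 + 0.5 × 12.509 × 3.8 × 26.2
     = 872.36 + 514.33 + 622.68 = 2009.4 kPa.
q_net = 2009.4 − 19.706 = 1989.7 kPa.
q_all(net) = 1989.7 / 2.5 = 795.86 kPa.

q_all(net) ≈ 800 kPa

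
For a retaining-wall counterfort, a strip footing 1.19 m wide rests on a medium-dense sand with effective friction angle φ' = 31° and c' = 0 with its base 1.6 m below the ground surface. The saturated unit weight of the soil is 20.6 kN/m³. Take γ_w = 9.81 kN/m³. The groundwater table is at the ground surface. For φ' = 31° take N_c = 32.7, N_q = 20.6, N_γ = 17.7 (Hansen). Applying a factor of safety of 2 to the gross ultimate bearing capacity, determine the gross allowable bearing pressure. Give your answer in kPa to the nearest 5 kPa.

q_all ≈ 235 kPa

γ' = 20.6 − 9.81 = 10.79 kN/m³ (submerged throughout). q = 10.79 × 1.6 = 17.264 kPa; the same γ' applies in the ½γBN_γ term.
q·N_q = 17.264 × 20.6 = 355.64 kPa
0.5·γ·B·N_γ = 0.5 × 10.79 × 1.19 × 17.7 = 113.63 kPa
q_ult = 355.64 + 113.63 = 469.27 kPa.
q_all = q_ult / FS = 469.27 / 2 = 234.64 kPa.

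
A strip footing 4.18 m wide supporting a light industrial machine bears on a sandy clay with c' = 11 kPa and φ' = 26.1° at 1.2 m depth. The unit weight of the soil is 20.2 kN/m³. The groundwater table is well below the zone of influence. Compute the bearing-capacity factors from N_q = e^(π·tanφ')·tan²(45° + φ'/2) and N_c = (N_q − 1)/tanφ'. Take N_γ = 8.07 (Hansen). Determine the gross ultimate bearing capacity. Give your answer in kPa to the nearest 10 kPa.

tan26.1° = 0.4899, so N_q = e^(π×0.4899)·tan²(58.05°) = 4.66 × 2.571 = 11.98.
N_c = (11.98 − 1)/tan26.1° = 22.42.
Effective surcharge at the founding depth q = γ·D_f = 20.2 × 1.2 = 24.24 kPa.
q_ult = c·N_c + q·N_q + 0.5·γ·B·N_γ
     = 11 × 22.416 + 24.24 × 11.981 + 0.5 × 20.2 × 4.18 × 8.07
     = 246.58 + 290.43 + 340.7 = 877.71 kPa.

q_ult ≈ 880 kPa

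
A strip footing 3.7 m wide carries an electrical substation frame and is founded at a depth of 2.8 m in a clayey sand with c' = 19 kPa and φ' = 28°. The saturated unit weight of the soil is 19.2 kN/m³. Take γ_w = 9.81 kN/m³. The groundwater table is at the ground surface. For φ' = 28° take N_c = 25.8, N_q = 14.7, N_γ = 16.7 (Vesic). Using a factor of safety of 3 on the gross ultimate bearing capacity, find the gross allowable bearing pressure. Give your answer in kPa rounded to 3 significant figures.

q_all ≈ 389 kPa

Water table at ground surface, so effective unit weight γ' = 19.2 − 9.81 = 9.39 kN/m³ is used throughout; overburden q = 9.39 × 2.8 = 26.292 kPa; the same γ' applies in the ½γBN_γ term.
Cohesion term c·N_c = 19 × 25.8 = 490.2 kPa; surcharge term q·N_q = 26.292 × 14.7 = 386.49 kPa; self-weight term 0.5·γ·B·N_γ = 0.5 × 9.39 × 3.7 × 16.7 = 290.1 kPa.
q_ult = 490.2 + 386.49 + 290.1 = 1166.8 kPa.
q_all = 1166.8 / 3 = 388.93 kPa.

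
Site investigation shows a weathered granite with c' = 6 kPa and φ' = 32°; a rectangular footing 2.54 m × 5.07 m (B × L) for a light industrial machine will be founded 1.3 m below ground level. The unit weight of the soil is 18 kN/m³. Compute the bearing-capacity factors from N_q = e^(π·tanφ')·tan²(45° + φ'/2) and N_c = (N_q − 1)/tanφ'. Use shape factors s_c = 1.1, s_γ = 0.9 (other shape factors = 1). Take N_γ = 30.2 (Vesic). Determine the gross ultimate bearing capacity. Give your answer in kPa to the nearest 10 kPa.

q_ult ≈ 1400 kPa

tan32° = 0.6249, so N_q = e^(π×0.6249)·tan²(61°) = 7.121 × 3.255 = 23.18.
N_c = (23.18 − 1)/tan32° = 35.49.
Effective surcharge at the founding depth q = γ·D_f = 18 × 1.3 = 23.4 kPa.
q_ult = c·N_c·s_c + q·N_q + 0.5·γ·B·N_γ·s_γ
     = 6 × 35.49 × 1.1 + 23.4 × 23.177 + 0.5 × 18 × 2.54 × 30.2 × 0.9
     = 234.24 + 542.34 + 621.33 = 1397.9 kPa.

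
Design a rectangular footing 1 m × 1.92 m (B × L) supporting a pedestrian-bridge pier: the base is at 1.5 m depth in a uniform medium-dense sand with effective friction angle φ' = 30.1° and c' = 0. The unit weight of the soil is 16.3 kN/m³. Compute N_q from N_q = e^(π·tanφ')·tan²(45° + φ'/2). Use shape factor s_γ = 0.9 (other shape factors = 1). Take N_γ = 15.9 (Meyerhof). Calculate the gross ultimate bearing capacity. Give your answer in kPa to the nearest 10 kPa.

tan30.1° = 0.5797, so N_q = e^(π×0.5797)·tan²(60.05°) = 6.179 × 3.012 = 18.61.
q = γ·D_f = 16.3 × 1.5 = 24.45 kPa.
q·N_q = 24.45 × 18.611 = 455.04 kPa
0.5·γ·B·N_γ·s_γ = 0.5 × 16.3 × 1 × 15.9 × 0.9 = 116.63 kPa
q_ult = 455.04 + 116.63 = 571.67 kPa.

q_ult ≈ 570 kPa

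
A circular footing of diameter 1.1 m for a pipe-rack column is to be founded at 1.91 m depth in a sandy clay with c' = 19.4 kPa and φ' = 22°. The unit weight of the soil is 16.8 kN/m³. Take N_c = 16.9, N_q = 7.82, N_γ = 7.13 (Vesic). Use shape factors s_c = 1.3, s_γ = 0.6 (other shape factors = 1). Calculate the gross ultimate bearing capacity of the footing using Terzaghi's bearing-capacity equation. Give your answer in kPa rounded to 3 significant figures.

q = γ·D_f = 16.8 × 1.91 = 32.088 kPa.
c·N_c·s_c = 19.4 × 16.9 × 1.3 = 426.22 kPa
q·N_q = 32.088 × 7.82 = 250.93 kPa
0.5·γ·B·N_γ·s_γ = 0.5 × 16.8 × 1.1 × 7.13 × 0.6 = 39.529 kPa
q_ult = 426.22 + 250.93 + 39.529 = 716.67 kPa.

q_ult ≈ 717 kPa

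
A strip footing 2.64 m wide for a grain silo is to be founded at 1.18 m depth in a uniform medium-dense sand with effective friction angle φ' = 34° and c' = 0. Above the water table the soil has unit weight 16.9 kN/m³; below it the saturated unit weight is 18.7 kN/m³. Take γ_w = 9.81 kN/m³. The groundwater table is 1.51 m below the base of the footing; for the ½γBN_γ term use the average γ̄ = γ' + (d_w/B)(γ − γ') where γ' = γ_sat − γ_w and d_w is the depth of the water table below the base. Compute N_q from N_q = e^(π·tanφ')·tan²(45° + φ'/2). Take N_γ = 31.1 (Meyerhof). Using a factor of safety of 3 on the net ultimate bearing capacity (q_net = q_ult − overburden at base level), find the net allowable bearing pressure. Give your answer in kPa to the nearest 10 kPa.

N_q = e^(π·tan34°)·tan²(62°) = 29.44.
Effective surcharge at the founding depth q = γ·D_f = 16.9 × 1.18 = 19.942 kPa.
With d_w = 1.51 m < B, γ̄ = 8.89 + (1.51/2.64) × (16.9 − 8.89) = 13.471 kN/m³.
q_ult = q·N_q + 0.5·γ·B·N_γ
     = 19.942 × 29.44 + 0.5 × 13.471 × 2.64 × 31.1
     = 587.09 + 553.03 = 1140.1 kPa.
q_net = 1140.1 − 19.942 = 1120.2 kPa.
q_all(net) = 1120.2 / 3 = 373.39 kPa.

q_all(net) ≈ 370 kPa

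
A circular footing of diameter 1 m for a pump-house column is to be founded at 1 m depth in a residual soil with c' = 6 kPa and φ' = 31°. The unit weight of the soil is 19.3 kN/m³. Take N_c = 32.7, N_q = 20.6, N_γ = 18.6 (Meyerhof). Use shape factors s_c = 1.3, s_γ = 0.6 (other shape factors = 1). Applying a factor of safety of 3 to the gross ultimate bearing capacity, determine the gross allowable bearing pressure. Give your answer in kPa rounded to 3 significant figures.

q_all ≈ 253 kPa

Effective surcharge at the founding depth q = γ·D_f = 19.3 × 1 = 19.3 kPa.
q_ult = c·N_c·s_c + q·N_q + 0.5·γ·B·N_γ·s_γ
     = 6 × 32.7 × 1.3 + 19.3 × 20.6 + 0.5 × 19.3 × 1 × 18.6 × 0.6
     = 255.06 + 397.58 + 107.69 = 760.33 kPa.
q_all = q_ult / FS = 760.33 / 3 = 253.44 kPa.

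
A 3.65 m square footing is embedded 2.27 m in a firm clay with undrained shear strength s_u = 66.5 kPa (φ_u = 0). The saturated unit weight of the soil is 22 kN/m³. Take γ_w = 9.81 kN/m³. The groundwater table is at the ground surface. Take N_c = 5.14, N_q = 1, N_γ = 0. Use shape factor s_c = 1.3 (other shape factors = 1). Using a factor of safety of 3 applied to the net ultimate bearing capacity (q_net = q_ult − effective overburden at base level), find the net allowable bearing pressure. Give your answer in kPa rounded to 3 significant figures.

With the water table at the surface the whole profile is submerged: γ' = 22 − 9.81 = 12.19 kN/m³, so q = γ'·D_f = 27.671 kPa.
q_ult = c·N_c·s_c + q·N_q
     = 66.5 × 5.14 × 1.3 + 27.671 × 1
     = 444.35 + 27.671 = 472.02 kPa.
Net ultimate: q_net = 472.02 − 27.671 = 444.35 kPa.
q_all(net) = 444.35 / 3 = 148.12 kPa.

q_all(net) ≈ 148 kPa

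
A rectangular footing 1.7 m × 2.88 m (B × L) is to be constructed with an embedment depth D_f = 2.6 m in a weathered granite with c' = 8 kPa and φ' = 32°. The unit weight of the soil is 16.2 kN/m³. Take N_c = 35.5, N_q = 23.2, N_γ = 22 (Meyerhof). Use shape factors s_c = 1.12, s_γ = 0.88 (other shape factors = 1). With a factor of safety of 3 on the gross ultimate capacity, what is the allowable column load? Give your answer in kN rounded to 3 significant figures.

q = γ·D_f = 16.2 × 2.6 = 42.12 kPa.
c·N_c·s_c = 8 × 35.5 × 1.12 = 318.08 kPa
q·N_q = 42.12 × 23.2 = 977.18 kPa
0.5·γ·B·N_γ·s_γ = 0.5 × 16.2 × 1.7 × 22 × 0.88 = 266.59 kPa
q_ult = 318.08 + 977.18 + 266.59 = 1561.9 kPa.
Gross allowable pressure q_all = 1561.9 / 3 = 520.62 kPa.
Footing area = 4.896 m², so allowable column load = 520.62 × 4.896 = 2548.9 kN.

P_all ≈ 2550 kN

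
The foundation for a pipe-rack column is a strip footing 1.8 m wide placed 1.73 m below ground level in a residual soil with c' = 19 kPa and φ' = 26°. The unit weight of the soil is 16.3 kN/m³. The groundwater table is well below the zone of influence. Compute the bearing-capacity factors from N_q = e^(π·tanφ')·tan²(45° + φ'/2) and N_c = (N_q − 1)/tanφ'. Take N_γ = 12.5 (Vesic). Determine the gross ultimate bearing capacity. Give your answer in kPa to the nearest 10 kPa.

q_ult ≈ 940 kPa

tan26° = 0.4877, so N_q = e^(π×0.4877)·tan²(58°) = 4.629 × 2.561 = 11.85.
N_c = (11.85 − 1)/tan26° = 22.25.
q = γ·D_f = 16.3 × 1.73 = 28.199 kPa.
c·N_c = 19 × 22.254 = 422.83 kPa
q·N_q = 28.199 × 11.854 = 334.28 kPa
0.5·γ·B·N_γ = 0.5 × 16.3 × 1.8 × 12.5 = 183.38 kPa
q_ult = 422.83 + 334.28 + 183.38 = 940.49 kPa.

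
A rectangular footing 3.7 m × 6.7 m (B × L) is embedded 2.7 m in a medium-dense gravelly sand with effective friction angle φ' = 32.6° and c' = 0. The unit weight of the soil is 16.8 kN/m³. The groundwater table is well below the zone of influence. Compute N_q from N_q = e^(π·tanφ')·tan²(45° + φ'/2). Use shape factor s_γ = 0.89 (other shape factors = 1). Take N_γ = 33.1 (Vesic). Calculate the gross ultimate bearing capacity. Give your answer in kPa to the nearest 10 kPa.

tan32.6° = 0.6395, so N_q = e^(π×0.6395)·tan²(61.3°) = 7.457 × 3.336 = 24.88.
Overburden at base level: q = 16.8 × 2.7 = 45.36 kPa.
Surcharge term q·N_q = 45.36 × 24.878 = 1128.5 kPa; self-weight term 0.5·γ·B·N_γ·s_γ = 0.5 × 16.8 × 3.7 × 33.1 × 0.89 = 915.59 kPa.
q_ult = 1128.5 + 915.59 = 2044 kPa.

q_ult ≈ 2040 kPa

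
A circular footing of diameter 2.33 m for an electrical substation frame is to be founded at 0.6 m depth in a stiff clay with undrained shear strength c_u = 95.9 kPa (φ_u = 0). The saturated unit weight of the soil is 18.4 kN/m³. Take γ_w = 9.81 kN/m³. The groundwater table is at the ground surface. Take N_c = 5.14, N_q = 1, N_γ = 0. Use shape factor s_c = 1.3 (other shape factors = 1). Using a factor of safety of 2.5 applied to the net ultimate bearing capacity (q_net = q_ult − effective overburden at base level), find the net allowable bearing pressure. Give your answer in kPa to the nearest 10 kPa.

q_all(net) ≈ 260 kPa

Water table at ground surface, so effective unit weight γ' = 18.4 − 9.81 = 8.59 kN/m³ is used throughout; overburden q = 8.59 × 0.6 = 5.154 kPa.
Cohesion term c·N_c·s_c = 95.9 × 5.14 × 1.3 = 640.8 kPa; surcharge term q·N_q = 5.154 × 1 = 5.154 kPa.
q_ult = 640.8 + 5.154 = 645.96 kPa.
Net ultimate: q_net = 645.96 − 5.154 = 640.8 kPa.
q_all(net) = 640.8 / 2.5 = 256.32 kPa.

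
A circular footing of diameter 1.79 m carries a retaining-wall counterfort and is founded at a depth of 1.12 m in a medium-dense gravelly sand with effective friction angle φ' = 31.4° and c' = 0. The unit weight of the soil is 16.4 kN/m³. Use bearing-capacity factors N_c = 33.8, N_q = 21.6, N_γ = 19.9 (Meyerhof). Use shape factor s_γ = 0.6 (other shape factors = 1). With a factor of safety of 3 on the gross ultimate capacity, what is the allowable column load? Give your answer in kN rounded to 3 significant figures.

Overburden at base level: q = 16.4 × 1.12 = 18.368 kPa.
Surcharge term q·N_q = 18.368 × 21.6 = 396.75 kPa; self-weight term 0.5·γ·B·N_γ·s_γ = 0.5 × 16.4 × 1.79 × 19.9 × 0.6 = 175.26 kPa.
q_ult = 396.75 + 175.26 = 572 kPa.
Gross allowable pressure q_all = 572 / 3 = 190.67 kPa.
Footing area = 2.5165 m², so allowable column load = 190.67 × 2.5165 = 479.82 kN.

P_all ≈ 480 kN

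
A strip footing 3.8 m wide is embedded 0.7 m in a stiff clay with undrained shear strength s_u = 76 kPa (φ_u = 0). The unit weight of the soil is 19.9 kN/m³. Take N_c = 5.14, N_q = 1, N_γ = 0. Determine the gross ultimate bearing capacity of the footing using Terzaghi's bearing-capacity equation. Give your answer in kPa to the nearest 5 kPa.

Effective surcharge at the founding depth q = γ·D_f = 19.9 × 0.7 = 13.93 kPa.
q_ult = c·N_c + q·N_q
     = 76 × 5.14 + 13.93 × 1
     = 390.64 + 13.93 = 404.57 kPa.

q_ult ≈ 405 kPa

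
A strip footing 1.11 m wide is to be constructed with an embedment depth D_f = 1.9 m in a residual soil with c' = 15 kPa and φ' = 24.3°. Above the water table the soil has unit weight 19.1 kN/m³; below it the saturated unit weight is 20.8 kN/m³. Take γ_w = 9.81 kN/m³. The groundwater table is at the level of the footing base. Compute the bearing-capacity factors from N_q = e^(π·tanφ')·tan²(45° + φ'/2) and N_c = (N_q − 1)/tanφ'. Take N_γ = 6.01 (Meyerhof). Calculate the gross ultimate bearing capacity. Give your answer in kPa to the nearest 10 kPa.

tan24.3° = 0.4515, so N_q = e^(π×0.4515)·tan²(57.15°) = 4.131 × 2.399 = 9.91.
N_c = (9.91 − 1)/tan24.3° = 19.73.
Overburden at base level: q = 19.1 × 1.9 = 36.29 kPa.
Below the base the soil is submerged, so the ½γBN_γ term uses γ' = 20.8 − 9.81 = 10.99 kN/m³.
Cohesion term c·N_c = 15 × 19.729 = 295.94 kPa; surcharge term q·N_q = 36.29 × 9.9081 = 359.56 kPa; self-weight term 0.5·γ·B·N_γ = 0.5 × 10.99 × 1.11 × 6.01 = 36.658 kPa.
q_ult = 295.94 + 359.56 + 36.658 = 692.16 kPa.

q_ult ≈ 690 kPa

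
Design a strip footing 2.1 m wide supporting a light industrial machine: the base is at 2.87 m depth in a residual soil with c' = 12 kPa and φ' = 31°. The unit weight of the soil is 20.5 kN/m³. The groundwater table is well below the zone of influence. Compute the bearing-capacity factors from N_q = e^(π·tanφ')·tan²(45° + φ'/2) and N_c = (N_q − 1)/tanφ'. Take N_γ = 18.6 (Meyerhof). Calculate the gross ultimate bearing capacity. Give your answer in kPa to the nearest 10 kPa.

q_ult ≈ 2010 kPa

tan31° = 0.6009, so N_q = e^(π×0.6009)·tan²(60.5°) = 6.604 × 3.124 = 20.63.
N_c = (20.63 − 1)/tan31° = 32.67.
Effective surcharge at the founding depth q = γ·D_f = 20.5 × 2.87 = 58.835 kPa.
q_ult = c·N_c + q·N_q + 0.5·γ·B·N_γ
     = 12 × 32.671 + 58.835 × 20.631 + 0.5 × 20.5 × 2.1 × 18.6
     = 392.05 + 1213.8 + 400.37 = 2006.2 kPa.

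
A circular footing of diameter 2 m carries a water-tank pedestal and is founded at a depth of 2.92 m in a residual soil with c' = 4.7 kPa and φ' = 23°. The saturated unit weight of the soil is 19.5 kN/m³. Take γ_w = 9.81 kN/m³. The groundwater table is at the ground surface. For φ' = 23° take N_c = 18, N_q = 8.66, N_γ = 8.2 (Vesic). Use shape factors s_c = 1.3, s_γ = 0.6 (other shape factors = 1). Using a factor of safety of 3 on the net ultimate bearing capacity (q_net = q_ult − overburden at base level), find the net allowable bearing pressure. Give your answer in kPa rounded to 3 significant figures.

q_all(net) ≈ 125 kPa

γ' = 19.5 − 9.81 = 9.69 kN/m³ (submerged throughout). q = 9.69 × 2.92 = 28.295 kPa; the same γ' applies in the ½γBN_γ term.
c·N_c·s_c = 4.7 × 18 × 1.3 = 109.98 kPa
q·N_q = 28.295 × 8.66 = 245.03 kPa
0.5·γ·B·N_γ·s_γ = 0.5 × 9.69 × 2 × 8.2 × 0.6 = 47.675 kPa
q_ult = 109.98 + 245.03 + 47.675 = 402.69 kPa.
q_net = 402.69 − 28.295 = 374.39 kPa.
q_all(net) = 374.39 / 3 = 124.8 kPa.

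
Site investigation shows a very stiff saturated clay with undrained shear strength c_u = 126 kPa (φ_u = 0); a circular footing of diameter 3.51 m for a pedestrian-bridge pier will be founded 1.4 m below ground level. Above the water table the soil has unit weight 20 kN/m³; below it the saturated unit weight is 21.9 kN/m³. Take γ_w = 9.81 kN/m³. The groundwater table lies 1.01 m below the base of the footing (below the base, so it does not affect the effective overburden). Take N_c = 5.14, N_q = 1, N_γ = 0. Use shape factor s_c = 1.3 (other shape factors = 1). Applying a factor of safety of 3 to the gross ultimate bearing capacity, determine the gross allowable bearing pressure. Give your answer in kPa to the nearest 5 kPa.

q = γ·D_f = 20 × 1.4 = 28 kPa.
c·N_c·s_c = 126 × 5.14 × 1.3 = 841.93 kPa
q·N_q = 28 × 1 = 28 kPa
q_ult = 841.93 + 28 = 869.93 kPa.
q_all = q_ult / FS = 869.93 / 3 = 289.98 kPa.

q_all ≈ 290 kPa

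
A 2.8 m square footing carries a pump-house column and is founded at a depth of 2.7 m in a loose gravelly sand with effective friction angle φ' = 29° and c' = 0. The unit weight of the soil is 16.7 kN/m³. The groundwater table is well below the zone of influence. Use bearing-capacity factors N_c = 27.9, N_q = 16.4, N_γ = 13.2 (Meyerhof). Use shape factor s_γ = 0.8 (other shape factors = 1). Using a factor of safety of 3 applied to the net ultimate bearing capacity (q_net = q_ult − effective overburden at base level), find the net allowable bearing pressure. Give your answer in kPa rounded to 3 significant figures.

Overburden at base level: q = 16.7 × 2.7 = 45.09 kPa.
Surcharge term q·N_q = 45.09 × 16.4 = 739.48 kPa; self-weight term 0.5·γ·B·N_γ·s_γ = 0.5 × 16.7 × 2.8 × 13.2 × 0.8 = 246.89 kPa.
q_ult = 739.48 + 246.89 = 986.37 kPa.
Net ultimate: q_net = 986.37 − 45.09 = 941.28 kPa.
q_all(net) = 941.28 / 3 = 313.76 kPa.

q_all(net) ≈ 314 kPa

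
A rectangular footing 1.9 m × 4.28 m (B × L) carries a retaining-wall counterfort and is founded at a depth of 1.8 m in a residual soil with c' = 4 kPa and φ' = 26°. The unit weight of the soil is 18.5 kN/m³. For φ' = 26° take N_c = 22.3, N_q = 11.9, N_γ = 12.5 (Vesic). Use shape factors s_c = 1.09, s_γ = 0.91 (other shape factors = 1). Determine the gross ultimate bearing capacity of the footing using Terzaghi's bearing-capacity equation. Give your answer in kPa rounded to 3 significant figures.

q_ult ≈ 693 kPa

Effective surcharge at the founding depth q = γ·D_f = 18.5 × 1.8 = 33.3 kPa.
q_ult = c·N_c·s_c + q·N_q + 0.5·γ·B·N_γ·s_γ
     = 4 × 22.3 × 1.09 + 33.3 × 11.9 + 0.5 × 18.5 × 1.9 × 12.5 × 0.91
     = 97.228 + 396.27 + 199.92 = 693.41 kPa.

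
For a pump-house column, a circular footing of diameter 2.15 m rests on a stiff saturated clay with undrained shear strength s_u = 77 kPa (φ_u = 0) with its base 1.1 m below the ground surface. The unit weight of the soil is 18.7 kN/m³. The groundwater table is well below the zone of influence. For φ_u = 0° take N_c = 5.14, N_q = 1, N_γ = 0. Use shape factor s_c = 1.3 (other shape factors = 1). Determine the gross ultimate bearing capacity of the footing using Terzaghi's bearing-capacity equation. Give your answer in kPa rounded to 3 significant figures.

q = γ·D_f = 18.7 × 1.1 = 20.57 kPa.
c·N_c·s_c = 77 × 5.14 × 1.3 = 514.51 kPa
q·N_q = 20.57 × 1 = 20.57 kPa
q_ult = 514.51 + 20.57 = 535.08 kPa.

q_ult ≈ 535 kPa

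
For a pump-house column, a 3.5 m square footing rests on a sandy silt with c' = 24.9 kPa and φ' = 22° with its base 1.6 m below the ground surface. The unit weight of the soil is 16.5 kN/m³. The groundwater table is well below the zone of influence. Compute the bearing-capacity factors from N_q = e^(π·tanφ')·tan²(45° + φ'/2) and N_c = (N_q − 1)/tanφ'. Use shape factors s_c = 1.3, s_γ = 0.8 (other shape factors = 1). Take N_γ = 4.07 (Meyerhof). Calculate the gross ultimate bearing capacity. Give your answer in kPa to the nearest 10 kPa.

q_ult ≈ 850 kPa

tan22° = 0.404, so N_q = e^(π×0.404)·tan²(56°) = 3.558 × 2.198 = 7.82.
N_c = (7.82 − 1)/tan22° = 16.88.
Effective surcharge at the founding depth q = γ·D_f = 16.5 × 1.6 = 26.4 kPa.
q_ult = c·N_c·s_c + q·N_q + 0.5·γ·B·N_γ·s_γ
     = 24.9 × 16.883 × 1.3 + 26.4 × 7.8211 + 0.5 × 16.5 × 3.5 × 4.07 × 0.8
     = 546.5 + 206.48 + 94.017 = 846.99 kPa.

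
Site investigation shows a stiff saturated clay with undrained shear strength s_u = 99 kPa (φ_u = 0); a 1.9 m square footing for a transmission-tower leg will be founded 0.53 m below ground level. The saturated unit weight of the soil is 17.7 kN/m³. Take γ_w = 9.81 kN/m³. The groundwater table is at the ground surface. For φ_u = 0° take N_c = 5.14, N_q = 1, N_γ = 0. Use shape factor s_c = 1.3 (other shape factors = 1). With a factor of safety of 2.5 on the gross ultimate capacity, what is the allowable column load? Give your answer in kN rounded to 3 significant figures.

γ' = 17.7 − 9.81 = 7.89 kN/m³ (submerged throughout). q = 7.89 × 0.53 = 4.1817 kPa.
c·N_c·s_c = 99 × 5.14 × 1.3 = 661.52 kPa
q·N_q = 4.1817 × 1 = 4.1817 kPa
q_ult = 661.52 + 4.1817 = 665.7 kPa.
Gross allowable pressure q_all = 665.7 / 2.5 = 266.28 kPa.
Footing area = 3.61 m², so allowable column load = 266.28 × 3.61 = 961.27 kN.

P_all ≈ 961 kN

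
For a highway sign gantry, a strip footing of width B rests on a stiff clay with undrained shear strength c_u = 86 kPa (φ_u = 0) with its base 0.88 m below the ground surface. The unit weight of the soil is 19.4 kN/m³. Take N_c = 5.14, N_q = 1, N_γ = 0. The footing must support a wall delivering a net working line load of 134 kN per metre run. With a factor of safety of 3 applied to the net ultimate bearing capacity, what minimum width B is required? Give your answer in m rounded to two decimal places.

Overburden at base level: q = 19.4 × 0.88 = 17.072 kPa.
Cohesion term c·N_c = 86 × 5.14 = 442.04 kPa; surcharge term q·N_q = 17.072 × 1 = 17.072 kPa.
q_ult = 442.04 + 17.072 = 459.11 kPa.
For φ = 0 the ½γBN_γ term vanishes, so q_ult is independent of B. q_net = 459.11 − 17.072 = 442.04 kPa; q_all(net) = 442.04/3 = 147.35 kPa.
Required width B = w / q_all(net) = 134 / 147.35 = 0.909 m.

B = 0.91 m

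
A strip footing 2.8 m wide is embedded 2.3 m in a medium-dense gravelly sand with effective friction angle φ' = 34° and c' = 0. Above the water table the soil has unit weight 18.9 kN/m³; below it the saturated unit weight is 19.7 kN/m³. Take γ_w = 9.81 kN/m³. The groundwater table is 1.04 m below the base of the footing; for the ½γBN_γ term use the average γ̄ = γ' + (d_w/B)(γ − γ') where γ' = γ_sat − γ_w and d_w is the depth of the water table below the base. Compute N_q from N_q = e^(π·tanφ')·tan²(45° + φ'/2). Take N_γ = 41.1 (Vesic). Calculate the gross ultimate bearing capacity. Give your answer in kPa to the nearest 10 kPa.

q_ult ≈ 2040 kPa

tan34° = 0.6745, so N_q = e^(π×0.6745)·tan²(62°) = 8.323 × 3.537 = 29.44.
Overburden at base level: q = 18.9 × 2.3 = 43.47 kPa.
The water table is 1.04 m below the base (< B = 2.8 m), so the ½γBN_γ term uses γ̄ = γ' + (d_w/B)(γ − γ') = 9.89 + (1.04/2.8)(18.9 − 9.89) = 13.237 kN/m³.
Surcharge term q·N_q = 43.47 × 29.44 = 1279.7 kPa; self-weight term 0.5·γ·B·N_γ = 0.5 × 13.237 × 2.8 × 41.1 = 761.63 kPa.
q_ult = 1279.7 + 761.63 = 2041.4 kPa.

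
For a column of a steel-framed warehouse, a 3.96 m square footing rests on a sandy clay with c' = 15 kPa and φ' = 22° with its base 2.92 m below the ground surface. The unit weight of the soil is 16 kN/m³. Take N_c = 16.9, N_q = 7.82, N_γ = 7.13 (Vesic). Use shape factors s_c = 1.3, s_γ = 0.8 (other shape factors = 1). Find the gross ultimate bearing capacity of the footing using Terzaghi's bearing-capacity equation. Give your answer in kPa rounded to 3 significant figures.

Effective surcharge at the founding depth q = γ·D_f = 16 × 2.92 = 46.72 kPa.
q_ult = c·N_c·s_c + q·N_q + 0.5·γ·B·N_γ·s_γ
     = 15 × 16.9 × 1.3 + 46.72 × 7.82 + 0.5 × 16 × 3.96 × 7.13 × 0.8
     = 329.55 + 365.35 + 180.7 = 875.6 kPa.

q_ult ≈ 876 kPa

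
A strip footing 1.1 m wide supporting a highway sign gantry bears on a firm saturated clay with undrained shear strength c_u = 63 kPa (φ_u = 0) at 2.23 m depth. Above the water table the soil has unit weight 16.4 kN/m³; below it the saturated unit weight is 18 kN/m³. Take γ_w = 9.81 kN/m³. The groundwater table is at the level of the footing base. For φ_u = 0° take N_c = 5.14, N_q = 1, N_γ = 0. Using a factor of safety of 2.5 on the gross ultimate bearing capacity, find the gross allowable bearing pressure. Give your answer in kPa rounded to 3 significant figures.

q_all ≈ 144 kPa

q = γ·D_f = 16.4 × 2.23 = 36.572 kPa.
c·N_c = 63 × 5.14 = 323.82 kPa
q·N_q = 36.572 × 1 = 36.572 kPa
q_ult = 323.82 + 36.572 = 360.39 kPa.
q_all = 360.39 / 2.5 = 144.16 kPa.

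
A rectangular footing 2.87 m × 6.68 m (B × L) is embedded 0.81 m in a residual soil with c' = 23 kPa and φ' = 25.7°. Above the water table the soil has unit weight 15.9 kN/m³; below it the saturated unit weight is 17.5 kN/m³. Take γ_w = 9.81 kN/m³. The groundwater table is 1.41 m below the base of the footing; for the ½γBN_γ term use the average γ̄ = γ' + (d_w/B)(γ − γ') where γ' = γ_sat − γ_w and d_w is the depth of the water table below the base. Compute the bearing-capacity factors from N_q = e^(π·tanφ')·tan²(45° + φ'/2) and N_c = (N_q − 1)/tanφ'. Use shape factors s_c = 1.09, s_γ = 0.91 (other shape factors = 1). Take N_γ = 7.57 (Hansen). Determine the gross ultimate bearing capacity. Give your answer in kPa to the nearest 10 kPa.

q_ult ≈ 810 kPa

tan25.7° = 0.4813, so N_q = e^(π×0.4813)·tan²(57.85°) = 4.536 × 2.531 = 11.48.
N_c = (11.48 − 1)/tan25.7° = 21.78.
Effective surcharge at the founding depth q = γ·D_f = 15.9 × 0.81 = 12.879 kPa.
With d_w = 1.41 m < B, γ̄ = 7.69 + (1.41/2.87) × (15.9 − 7.69) = 11.723 kN/m³.
q_ult = c·N_c·s_c + q·N_q + 0.5·γ·B·N_γ·s_γ
     = 23 × 21.779 × 1.09 + 12.879 × 11.481 + 0.5 × 11.723 × 2.87 × 7.57 × 0.91
     = 546 + 147.87 + 115.89 = 809.76 kPa.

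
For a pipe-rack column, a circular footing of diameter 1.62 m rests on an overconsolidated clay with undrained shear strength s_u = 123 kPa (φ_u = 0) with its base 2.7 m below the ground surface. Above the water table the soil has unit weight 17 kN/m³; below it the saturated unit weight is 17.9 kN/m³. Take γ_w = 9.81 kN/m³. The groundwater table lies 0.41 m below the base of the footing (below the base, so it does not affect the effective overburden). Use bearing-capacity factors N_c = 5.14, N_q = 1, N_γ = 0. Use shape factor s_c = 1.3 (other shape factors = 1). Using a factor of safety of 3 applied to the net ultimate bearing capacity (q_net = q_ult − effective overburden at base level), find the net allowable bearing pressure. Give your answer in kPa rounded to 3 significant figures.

q_all(net) ≈ 274 kPa

q = γ·D_f = 17 × 2.7 = 45.9 kPa.
c·N_c·s_c = 123 × 5.14 × 1.3 = 821.89 kPa
q·N_q = 45.9 × 1 = 45.9 kPa
q_ult = 821.89 + 45.9 = 867.79 kPa.
Net ultimate: q_net = 867.79 − 45.9 = 821.89 kPa.
q_all(net) = 821.89 / 3 = 273.96 kPa.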